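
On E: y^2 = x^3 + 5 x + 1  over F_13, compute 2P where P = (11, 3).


Doubling: s = (3 x1^2 + a) / (2 y1)
s = (3*11^2 + 5) / (2*3) mod 13 = 5
x3 = s^2 - 2 x1 mod 13 = 5^2 - 2*11 = 3
y3 = s (x1 - x3) - y1 mod 13 = 5 * (11 - 3) - 3 = 11

2P = (3, 11)


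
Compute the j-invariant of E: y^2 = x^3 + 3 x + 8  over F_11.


Delta = -16(4 a^3 + 27 b^2) mod 11 = 5
-1728 * (4 a)^3 = -1728 * (4*3)^3 mod 11 = 10
j = 10 * 5^(-1) mod 11 = 2

j = 2 (mod 11)


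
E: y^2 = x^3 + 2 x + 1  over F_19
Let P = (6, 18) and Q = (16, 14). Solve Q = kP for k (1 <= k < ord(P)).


Enumerate multiples of P until we hit Q = (16, 14):
  1P = (6, 18)
  2P = (11, 10)
  3P = (0, 18)
  4P = (13, 1)
  5P = (9, 11)
  6P = (1, 2)
  7P = (4, 15)
  8P = (16, 5)
  9P = (8, 15)
  10P = (12, 10)
  11P = (7, 15)
  12P = (15, 9)
  13P = (18, 13)
  14P = (18, 6)
  15P = (15, 10)
  16P = (7, 4)
  17P = (12, 9)
  18P = (8, 4)
  19P = (16, 14)
Match found at i = 19.

k = 19


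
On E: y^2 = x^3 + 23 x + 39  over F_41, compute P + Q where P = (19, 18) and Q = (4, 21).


P != Q, so use the chord formula.
s = (y2 - y1) / (x2 - x1) = (3) / (26) mod 41 = 8
x3 = s^2 - x1 - x2 mod 41 = 8^2 - 19 - 4 = 0
y3 = s (x1 - x3) - y1 mod 41 = 8 * (19 - 0) - 18 = 11

P + Q = (0, 11)


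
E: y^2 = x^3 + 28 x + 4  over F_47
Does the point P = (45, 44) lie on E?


Check whether y^2 = x^3 + 28 x + 4 (mod 47) for (x, y) = (45, 44).
LHS: y^2 = 44^2 mod 47 = 9
RHS: x^3 + 28 x + 4 = 45^3 + 28*45 + 4 mod 47 = 34
LHS != RHS

No, not on the curve


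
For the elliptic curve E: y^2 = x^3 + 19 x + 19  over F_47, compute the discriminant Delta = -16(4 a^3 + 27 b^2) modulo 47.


4 a^3 + 27 b^2 = 4*19^3 + 27*19^2 = 27436 + 9747 = 37183
Delta = -16 * (37183) = -594928
Delta mod 47 = 45

Delta = 45 (mod 47)


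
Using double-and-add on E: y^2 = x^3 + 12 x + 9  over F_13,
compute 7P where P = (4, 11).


k = 7 = 111_2 (binary, LSB first: 111)
Double-and-add from P = (4, 11):
  bit 0 = 1: acc = O + (4, 11) = (4, 11)
  bit 1 = 1: acc = (4, 11) + (9, 12) = (12, 3)
  bit 2 = 1: acc = (12, 3) + (11, 9) = (0, 3)

7P = (0, 3)


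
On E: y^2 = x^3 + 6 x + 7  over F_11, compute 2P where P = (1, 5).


Doubling: s = (3 x1^2 + a) / (2 y1)
s = (3*1^2 + 6) / (2*5) mod 11 = 2
x3 = s^2 - 2 x1 mod 11 = 2^2 - 2*1 = 2
y3 = s (x1 - x3) - y1 mod 11 = 2 * (1 - 2) - 5 = 4

2P = (2, 4)


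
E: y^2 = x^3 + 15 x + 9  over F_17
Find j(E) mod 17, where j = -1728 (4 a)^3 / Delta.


Delta = -16(4 a^3 + 27 b^2) mod 17 = 13
-1728 * (4 a)^3 = -1728 * (4*15)^3 mod 17 = 5
j = 5 * 13^(-1) mod 17 = 3

j = 3 (mod 17)


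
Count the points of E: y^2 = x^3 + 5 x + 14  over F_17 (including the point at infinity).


For each x in F_17, count y with y^2 = x^3 + 5 x + 14 mod 17:
  x = 2: RHS = 15, y in [7, 10]  -> 2 point(s)
  x = 4: RHS = 13, y in [8, 9]  -> 2 point(s)
  x = 7: RHS = 1, y in [1, 16]  -> 2 point(s)
  x = 12: RHS = 0, y in [0]  -> 1 point(s)
  x = 13: RHS = 15, y in [7, 10]  -> 2 point(s)
  x = 15: RHS = 13, y in [8, 9]  -> 2 point(s)
  x = 16: RHS = 8, y in [5, 12]  -> 2 point(s)
Affine points: 13. Add the point at infinity: total = 14.

#E(F_17) = 14


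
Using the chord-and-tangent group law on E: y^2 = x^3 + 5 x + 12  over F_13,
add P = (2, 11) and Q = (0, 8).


P != Q, so use the chord formula.
s = (y2 - y1) / (x2 - x1) = (10) / (11) mod 13 = 8
x3 = s^2 - x1 - x2 mod 13 = 8^2 - 2 - 0 = 10
y3 = s (x1 - x3) - y1 mod 13 = 8 * (2 - 10) - 11 = 3

P + Q = (10, 3)


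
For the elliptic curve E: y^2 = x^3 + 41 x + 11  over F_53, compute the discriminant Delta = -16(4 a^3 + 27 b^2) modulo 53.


4 a^3 + 27 b^2 = 4*41^3 + 27*11^2 = 275684 + 3267 = 278951
Delta = -16 * (278951) = -4463216
Delta mod 53 = 20

Delta = 20 (mod 53)


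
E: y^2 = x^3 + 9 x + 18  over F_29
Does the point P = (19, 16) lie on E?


Check whether y^2 = x^3 + 9 x + 18 (mod 29) for (x, y) = (19, 16).
LHS: y^2 = 16^2 mod 29 = 24
RHS: x^3 + 9 x + 18 = 19^3 + 9*19 + 18 mod 29 = 1
LHS != RHS

No, not on the curve


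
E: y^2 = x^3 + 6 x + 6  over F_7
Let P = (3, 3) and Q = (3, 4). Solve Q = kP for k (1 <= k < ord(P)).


Enumerate multiples of P until we hit Q = (3, 4):
  1P = (3, 3)
  2P = (5, 0)
  3P = (3, 4)
Match found at i = 3.

k = 3


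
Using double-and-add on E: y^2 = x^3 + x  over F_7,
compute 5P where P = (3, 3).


k = 5 = 101_2 (binary, LSB first: 101)
Double-and-add from P = (3, 3):
  bit 0 = 1: acc = O + (3, 3) = (3, 3)
  bit 1 = 0: acc unchanged = (3, 3)
  bit 2 = 1: acc = (3, 3) + (0, 0) = (5, 2)

5P = (5, 2)


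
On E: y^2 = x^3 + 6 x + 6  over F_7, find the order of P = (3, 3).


Compute successive multiples of P until we hit O:
  1P = (3, 3)
  2P = (5, 0)
  3P = (3, 4)
  4P = O

ord(P) = 4


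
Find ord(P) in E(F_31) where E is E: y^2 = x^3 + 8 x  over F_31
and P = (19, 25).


Compute successive multiples of P until we hit O:
  1P = (19, 25)
  2P = (1, 28)
  3P = (5, 14)
  4P = (16, 15)
  5P = (14, 2)
  6P = (8, 7)
  7P = (20, 10)
  8P = (0, 0)
  ... (continuing to 16P)
  16P = O

ord(P) = 16


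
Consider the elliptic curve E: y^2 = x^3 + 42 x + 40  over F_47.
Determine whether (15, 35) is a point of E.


Check whether y^2 = x^3 + 42 x + 40 (mod 47) for (x, y) = (15, 35).
LHS: y^2 = 35^2 mod 47 = 3
RHS: x^3 + 42 x + 40 = 15^3 + 42*15 + 40 mod 47 = 3
LHS = RHS

Yes, on the curve


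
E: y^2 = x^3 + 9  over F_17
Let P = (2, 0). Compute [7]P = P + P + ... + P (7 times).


k = 7 = 111_2 (binary, LSB first: 111)
Double-and-add from P = (2, 0):
  bit 0 = 1: acc = O + (2, 0) = (2, 0)
  bit 1 = 1: acc = (2, 0) + O = (2, 0)
  bit 2 = 1: acc = (2, 0) + O = (2, 0)

7P = (2, 0)


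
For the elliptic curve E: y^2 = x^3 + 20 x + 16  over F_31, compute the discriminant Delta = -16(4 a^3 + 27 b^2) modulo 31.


4 a^3 + 27 b^2 = 4*20^3 + 27*16^2 = 32000 + 6912 = 38912
Delta = -16 * (38912) = -622592
Delta mod 31 = 12

Delta = 12 (mod 31)


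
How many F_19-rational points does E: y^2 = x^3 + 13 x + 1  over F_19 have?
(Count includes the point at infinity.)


For each x in F_19, count y with y^2 = x^3 + 13 x + 1 mod 19:
  x = 0: RHS = 1, y in [1, 18]  -> 2 point(s)
  x = 2: RHS = 16, y in [4, 15]  -> 2 point(s)
  x = 5: RHS = 1, y in [1, 18]  -> 2 point(s)
  x = 7: RHS = 17, y in [6, 13]  -> 2 point(s)
  x = 8: RHS = 9, y in [3, 16]  -> 2 point(s)
  x = 9: RHS = 11, y in [7, 12]  -> 2 point(s)
  x = 12: RHS = 4, y in [2, 17]  -> 2 point(s)
  x = 13: RHS = 11, y in [7, 12]  -> 2 point(s)
  x = 14: RHS = 1, y in [1, 18]  -> 2 point(s)
  x = 16: RHS = 11, y in [7, 12]  -> 2 point(s)
  x = 17: RHS = 5, y in [9, 10]  -> 2 point(s)
  x = 18: RHS = 6, y in [5, 14]  -> 2 point(s)
Affine points: 24. Add the point at infinity: total = 25.

#E(F_19) = 25


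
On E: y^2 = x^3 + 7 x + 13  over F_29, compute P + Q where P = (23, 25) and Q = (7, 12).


P != Q, so use the chord formula.
s = (y2 - y1) / (x2 - x1) = (16) / (13) mod 29 = 28
x3 = s^2 - x1 - x2 mod 29 = 28^2 - 23 - 7 = 0
y3 = s (x1 - x3) - y1 mod 29 = 28 * (23 - 0) - 25 = 10

P + Q = (0, 10)


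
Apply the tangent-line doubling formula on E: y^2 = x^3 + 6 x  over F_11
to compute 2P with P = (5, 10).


Doubling: s = (3 x1^2 + a) / (2 y1)
s = (3*5^2 + 6) / (2*10) mod 11 = 9
x3 = s^2 - 2 x1 mod 11 = 9^2 - 2*5 = 5
y3 = s (x1 - x3) - y1 mod 11 = 9 * (5 - 5) - 10 = 1

2P = (5, 1)


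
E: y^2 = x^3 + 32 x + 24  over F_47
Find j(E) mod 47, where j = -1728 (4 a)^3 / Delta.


Delta = -16(4 a^3 + 27 b^2) mod 47 = 21
-1728 * (4 a)^3 = -1728 * (4*32)^3 mod 47 = 38
j = 38 * 21^(-1) mod 47 = 13

j = 13 (mod 47)


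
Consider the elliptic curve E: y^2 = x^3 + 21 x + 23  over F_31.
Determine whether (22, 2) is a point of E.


Check whether y^2 = x^3 + 21 x + 23 (mod 31) for (x, y) = (22, 2).
LHS: y^2 = 2^2 mod 31 = 4
RHS: x^3 + 21 x + 23 = 22^3 + 21*22 + 23 mod 31 = 4
LHS = RHS

Yes, on the curve


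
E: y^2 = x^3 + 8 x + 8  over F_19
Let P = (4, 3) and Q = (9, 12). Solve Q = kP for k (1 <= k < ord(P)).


Enumerate multiples of P until we hit Q = (9, 12):
  1P = (4, 3)
  2P = (1, 6)
  3P = (15, 8)
  4P = (9, 12)
Match found at i = 4.

k = 4


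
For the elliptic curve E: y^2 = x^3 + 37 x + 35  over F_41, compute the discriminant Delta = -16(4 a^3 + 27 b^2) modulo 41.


4 a^3 + 27 b^2 = 4*37^3 + 27*35^2 = 202612 + 33075 = 235687
Delta = -16 * (235687) = -3770992
Delta mod 41 = 24

Delta = 24 (mod 41)


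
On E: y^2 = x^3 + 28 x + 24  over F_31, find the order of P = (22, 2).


Compute successive multiples of P until we hit O:
  1P = (22, 2)
  2P = (22, 29)
  3P = O

ord(P) = 3


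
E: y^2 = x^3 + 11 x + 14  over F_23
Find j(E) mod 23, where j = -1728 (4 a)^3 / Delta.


Delta = -16(4 a^3 + 27 b^2) mod 23 = 22
-1728 * (4 a)^3 = -1728 * (4*11)^3 mod 23 = 1
j = 1 * 22^(-1) mod 23 = 22

j = 22 (mod 23)


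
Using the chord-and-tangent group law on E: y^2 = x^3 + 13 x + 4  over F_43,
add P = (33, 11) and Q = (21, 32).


P != Q, so use the chord formula.
s = (y2 - y1) / (x2 - x1) = (21) / (31) mod 43 = 9
x3 = s^2 - x1 - x2 mod 43 = 9^2 - 33 - 21 = 27
y3 = s (x1 - x3) - y1 mod 43 = 9 * (33 - 27) - 11 = 0

P + Q = (27, 0)


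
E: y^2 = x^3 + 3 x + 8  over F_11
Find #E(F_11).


For each x in F_11, count y with y^2 = x^3 + 3 x + 8 mod 11:
  x = 1: RHS = 1, y in [1, 10]  -> 2 point(s)
  x = 2: RHS = 0, y in [0]  -> 1 point(s)
  x = 3: RHS = 0, y in [0]  -> 1 point(s)
  x = 5: RHS = 5, y in [4, 7]  -> 2 point(s)
  x = 6: RHS = 0, y in [0]  -> 1 point(s)
  x = 7: RHS = 9, y in [3, 8]  -> 2 point(s)
  x = 8: RHS = 5, y in [4, 7]  -> 2 point(s)
  x = 9: RHS = 5, y in [4, 7]  -> 2 point(s)
  x = 10: RHS = 4, y in [2, 9]  -> 2 point(s)
Affine points: 15. Add the point at infinity: total = 16.

#E(F_11) = 16


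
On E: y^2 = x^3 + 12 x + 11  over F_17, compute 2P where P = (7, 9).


Doubling: s = (3 x1^2 + a) / (2 y1)
s = (3*7^2 + 12) / (2*9) mod 17 = 6
x3 = s^2 - 2 x1 mod 17 = 6^2 - 2*7 = 5
y3 = s (x1 - x3) - y1 mod 17 = 6 * (7 - 5) - 9 = 3

2P = (5, 3)


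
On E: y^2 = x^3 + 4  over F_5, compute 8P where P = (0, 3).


k = 8 = 1000_2 (binary, LSB first: 0001)
Double-and-add from P = (0, 3):
  bit 0 = 0: acc unchanged = O
  bit 1 = 0: acc unchanged = O
  bit 2 = 0: acc unchanged = O
  bit 3 = 1: acc = O + (0, 2) = (0, 2)

8P = (0, 2)


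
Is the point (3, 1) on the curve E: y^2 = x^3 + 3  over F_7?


Check whether y^2 = x^3 + 0 x + 3 (mod 7) for (x, y) = (3, 1).
LHS: y^2 = 1^2 mod 7 = 1
RHS: x^3 + 0 x + 3 = 3^3 + 0*3 + 3 mod 7 = 2
LHS != RHS

No, not on the curve


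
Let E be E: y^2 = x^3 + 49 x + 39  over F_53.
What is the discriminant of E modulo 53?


4 a^3 + 27 b^2 = 4*49^3 + 27*39^2 = 470596 + 41067 = 511663
Delta = -16 * (511663) = -8186608
Delta mod 53 = 37

Delta = 37 (mod 53)


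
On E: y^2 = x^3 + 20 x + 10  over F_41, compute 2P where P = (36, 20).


Doubling: s = (3 x1^2 + a) / (2 y1)
s = (3*36^2 + 20) / (2*20) mod 41 = 28
x3 = s^2 - 2 x1 mod 41 = 28^2 - 2*36 = 15
y3 = s (x1 - x3) - y1 mod 41 = 28 * (36 - 15) - 20 = 35

2P = (15, 35)


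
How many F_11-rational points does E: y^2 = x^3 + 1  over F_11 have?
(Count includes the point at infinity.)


For each x in F_11, count y with y^2 = x^3 + 0 x + 1 mod 11:
  x = 0: RHS = 1, y in [1, 10]  -> 2 point(s)
  x = 2: RHS = 9, y in [3, 8]  -> 2 point(s)
  x = 5: RHS = 5, y in [4, 7]  -> 2 point(s)
  x = 7: RHS = 3, y in [5, 6]  -> 2 point(s)
  x = 9: RHS = 4, y in [2, 9]  -> 2 point(s)
  x = 10: RHS = 0, y in [0]  -> 1 point(s)
Affine points: 11. Add the point at infinity: total = 12.

#E(F_11) = 12


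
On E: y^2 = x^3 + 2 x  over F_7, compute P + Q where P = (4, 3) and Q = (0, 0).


P != Q, so use the chord formula.
s = (y2 - y1) / (x2 - x1) = (4) / (3) mod 7 = 6
x3 = s^2 - x1 - x2 mod 7 = 6^2 - 4 - 0 = 4
y3 = s (x1 - x3) - y1 mod 7 = 6 * (4 - 4) - 3 = 4

P + Q = (4, 4)


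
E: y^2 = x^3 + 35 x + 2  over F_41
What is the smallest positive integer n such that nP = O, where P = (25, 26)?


Compute successive multiples of P until we hit O:
  1P = (25, 26)
  2P = (31, 28)
  3P = (17, 4)
  4P = (4, 1)
  5P = (11, 18)
  6P = (7, 37)
  7P = (30, 34)
  8P = (23, 10)
  ... (continuing to 35P)
  35P = O

ord(P) = 35


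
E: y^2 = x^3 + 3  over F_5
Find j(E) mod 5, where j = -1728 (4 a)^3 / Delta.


Delta = -16(4 a^3 + 27 b^2) mod 5 = 2
-1728 * (4 a)^3 = -1728 * (4*0)^3 mod 5 = 0
j = 0 * 2^(-1) mod 5 = 0

j = 0 (mod 5)


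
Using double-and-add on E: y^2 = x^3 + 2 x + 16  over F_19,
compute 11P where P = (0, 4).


k = 11 = 1011_2 (binary, LSB first: 1101)
Double-and-add from P = (0, 4):
  bit 0 = 1: acc = O + (0, 4) = (0, 4)
  bit 1 = 1: acc = (0, 4) + (6, 4) = (13, 15)
  bit 2 = 0: acc unchanged = (13, 15)
  bit 3 = 1: acc = (13, 15) + (2, 16) = (15, 18)

11P = (15, 18)


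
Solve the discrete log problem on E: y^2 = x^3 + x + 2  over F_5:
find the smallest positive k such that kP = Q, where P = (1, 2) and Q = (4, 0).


Enumerate multiples of P until we hit Q = (4, 0):
  1P = (1, 2)
  2P = (4, 0)
Match found at i = 2.

k = 2


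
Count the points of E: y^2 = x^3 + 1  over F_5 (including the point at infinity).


For each x in F_5, count y with y^2 = x^3 + 0 x + 1 mod 5:
  x = 0: RHS = 1, y in [1, 4]  -> 2 point(s)
  x = 2: RHS = 4, y in [2, 3]  -> 2 point(s)
  x = 4: RHS = 0, y in [0]  -> 1 point(s)
Affine points: 5. Add the point at infinity: total = 6.

#E(F_5) = 6


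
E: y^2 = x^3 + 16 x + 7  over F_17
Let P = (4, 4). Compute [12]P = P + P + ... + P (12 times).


k = 12 = 1100_2 (binary, LSB first: 0011)
Double-and-add from P = (4, 4):
  bit 0 = 0: acc unchanged = O
  bit 1 = 0: acc unchanged = O
  bit 2 = 1: acc = O + (6, 8) = (6, 8)
  bit 3 = 1: acc = (6, 8) + (13, 10) = (13, 7)

12P = (13, 7)


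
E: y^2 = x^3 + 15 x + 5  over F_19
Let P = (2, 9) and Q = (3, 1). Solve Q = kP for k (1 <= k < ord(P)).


Enumerate multiples of P until we hit Q = (3, 1):
  1P = (2, 9)
  2P = (3, 18)
  3P = (0, 9)
  4P = (17, 10)
  5P = (6, 11)
  6P = (16, 3)
  7P = (7, 4)
  8P = (11, 0)
  9P = (7, 15)
  10P = (16, 16)
  11P = (6, 8)
  12P = (17, 9)
  13P = (0, 10)
  14P = (3, 1)
Match found at i = 14.

k = 14


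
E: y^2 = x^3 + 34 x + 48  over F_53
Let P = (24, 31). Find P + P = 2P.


Doubling: s = (3 x1^2 + a) / (2 y1)
s = (3*24^2 + 34) / (2*31) mod 53 = 25
x3 = s^2 - 2 x1 mod 53 = 25^2 - 2*24 = 47
y3 = s (x1 - x3) - y1 mod 53 = 25 * (24 - 47) - 31 = 30

2P = (47, 30)


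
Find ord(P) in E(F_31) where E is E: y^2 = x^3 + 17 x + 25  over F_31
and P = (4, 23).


Compute successive multiples of P until we hit O:
  1P = (4, 23)
  2P = (28, 28)
  3P = (9, 16)
  4P = (15, 11)
  5P = (26, 1)
  6P = (2, 6)
  7P = (12, 2)
  8P = (3, 17)
  ... (continuing to 40P)
  40P = O

ord(P) = 40


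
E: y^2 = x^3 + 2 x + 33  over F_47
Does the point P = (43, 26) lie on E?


Check whether y^2 = x^3 + 2 x + 33 (mod 47) for (x, y) = (43, 26).
LHS: y^2 = 26^2 mod 47 = 18
RHS: x^3 + 2 x + 33 = 43^3 + 2*43 + 33 mod 47 = 8
LHS != RHS

No, not on the curve


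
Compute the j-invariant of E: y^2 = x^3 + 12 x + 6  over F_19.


Delta = -16(4 a^3 + 27 b^2) mod 19 = 16
-1728 * (4 a)^3 = -1728 * (4*12)^3 mod 19 = 12
j = 12 * 16^(-1) mod 19 = 15

j = 15 (mod 19)


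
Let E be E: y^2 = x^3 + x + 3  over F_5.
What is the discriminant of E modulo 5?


4 a^3 + 27 b^2 = 4*1^3 + 27*3^2 = 4 + 243 = 247
Delta = -16 * (247) = -3952
Delta mod 5 = 3

Delta = 3 (mod 5)


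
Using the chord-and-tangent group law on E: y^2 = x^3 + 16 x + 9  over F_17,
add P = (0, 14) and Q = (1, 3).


P != Q, so use the chord formula.
s = (y2 - y1) / (x2 - x1) = (6) / (1) mod 17 = 6
x3 = s^2 - x1 - x2 mod 17 = 6^2 - 0 - 1 = 1
y3 = s (x1 - x3) - y1 mod 17 = 6 * (0 - 1) - 14 = 14

P + Q = (1, 14)


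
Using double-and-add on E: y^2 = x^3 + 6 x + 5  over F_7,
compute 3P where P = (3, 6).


k = 3 = 11_2 (binary, LSB first: 11)
Double-and-add from P = (3, 6):
  bit 0 = 1: acc = O + (3, 6) = (3, 6)
  bit 1 = 1: acc = (3, 6) + (2, 2) = (4, 4)

3P = (4, 4)


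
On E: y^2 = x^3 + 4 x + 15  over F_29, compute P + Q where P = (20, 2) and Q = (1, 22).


P != Q, so use the chord formula.
s = (y2 - y1) / (x2 - x1) = (20) / (10) mod 29 = 2
x3 = s^2 - x1 - x2 mod 29 = 2^2 - 20 - 1 = 12
y3 = s (x1 - x3) - y1 mod 29 = 2 * (20 - 12) - 2 = 14

P + Q = (12, 14)


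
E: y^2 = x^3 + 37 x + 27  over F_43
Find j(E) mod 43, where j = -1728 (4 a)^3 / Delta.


Delta = -16(4 a^3 + 27 b^2) mod 43 = 25
-1728 * (4 a)^3 = -1728 * (4*37)^3 mod 43 = 39
j = 39 * 25^(-1) mod 43 = 5

j = 5 (mod 43)


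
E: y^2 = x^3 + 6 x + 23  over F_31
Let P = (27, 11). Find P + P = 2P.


Doubling: s = (3 x1^2 + a) / (2 y1)
s = (3*27^2 + 6) / (2*11) mod 31 = 25
x3 = s^2 - 2 x1 mod 31 = 25^2 - 2*27 = 13
y3 = s (x1 - x3) - y1 mod 31 = 25 * (27 - 13) - 11 = 29

2P = (13, 29)


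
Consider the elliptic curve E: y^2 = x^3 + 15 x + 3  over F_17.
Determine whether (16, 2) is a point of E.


Check whether y^2 = x^3 + 15 x + 3 (mod 17) for (x, y) = (16, 2).
LHS: y^2 = 2^2 mod 17 = 4
RHS: x^3 + 15 x + 3 = 16^3 + 15*16 + 3 mod 17 = 4
LHS = RHS

Yes, on the curve


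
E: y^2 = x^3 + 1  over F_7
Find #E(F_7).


For each x in F_7, count y with y^2 = x^3 + 0 x + 1 mod 7:
  x = 0: RHS = 1, y in [1, 6]  -> 2 point(s)
  x = 1: RHS = 2, y in [3, 4]  -> 2 point(s)
  x = 2: RHS = 2, y in [3, 4]  -> 2 point(s)
  x = 3: RHS = 0, y in [0]  -> 1 point(s)
  x = 4: RHS = 2, y in [3, 4]  -> 2 point(s)
  x = 5: RHS = 0, y in [0]  -> 1 point(s)
  x = 6: RHS = 0, y in [0]  -> 1 point(s)
Affine points: 11. Add the point at infinity: total = 12.

#E(F_7) = 12


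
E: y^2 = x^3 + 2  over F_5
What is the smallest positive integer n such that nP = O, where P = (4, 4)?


Compute successive multiples of P until we hit O:
  1P = (4, 4)
  2P = (3, 2)
  3P = (2, 0)
  4P = (3, 3)
  5P = (4, 1)
  6P = O

ord(P) = 6


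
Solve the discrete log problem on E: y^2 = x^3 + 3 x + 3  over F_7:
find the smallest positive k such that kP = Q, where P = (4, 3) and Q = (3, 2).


Enumerate multiples of P until we hit Q = (3, 2):
  1P = (4, 3)
  2P = (3, 2)
Match found at i = 2.

k = 2


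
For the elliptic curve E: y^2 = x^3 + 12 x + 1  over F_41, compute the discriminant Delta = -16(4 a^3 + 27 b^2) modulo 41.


4 a^3 + 27 b^2 = 4*12^3 + 27*1^2 = 6912 + 27 = 6939
Delta = -16 * (6939) = -111024
Delta mod 41 = 4

Delta = 4 (mod 41)


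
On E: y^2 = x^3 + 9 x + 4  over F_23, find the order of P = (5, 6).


Compute successive multiples of P until we hit O:
  1P = (5, 6)
  2P = (16, 9)
  3P = (15, 8)
  4P = (15, 15)
  5P = (16, 14)
  6P = (5, 17)
  7P = O

ord(P) = 7


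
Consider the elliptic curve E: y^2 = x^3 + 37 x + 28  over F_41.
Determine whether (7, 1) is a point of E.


Check whether y^2 = x^3 + 37 x + 28 (mod 41) for (x, y) = (7, 1).
LHS: y^2 = 1^2 mod 41 = 1
RHS: x^3 + 37 x + 28 = 7^3 + 37*7 + 28 mod 41 = 15
LHS != RHS

No, not on the curve


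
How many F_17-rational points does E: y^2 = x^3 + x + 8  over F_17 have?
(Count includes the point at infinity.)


For each x in F_17, count y with y^2 = x^3 + 1 x + 8 mod 17:
  x = 0: RHS = 8, y in [5, 12]  -> 2 point(s)
  x = 2: RHS = 1, y in [1, 16]  -> 2 point(s)
  x = 3: RHS = 4, y in [2, 15]  -> 2 point(s)
  x = 4: RHS = 8, y in [5, 12]  -> 2 point(s)
  x = 5: RHS = 2, y in [6, 11]  -> 2 point(s)
  x = 6: RHS = 9, y in [3, 14]  -> 2 point(s)
  x = 7: RHS = 1, y in [1, 16]  -> 2 point(s)
  x = 8: RHS = 1, y in [1, 16]  -> 2 point(s)
  x = 9: RHS = 15, y in [7, 10]  -> 2 point(s)
  x = 10: RHS = 15, y in [7, 10]  -> 2 point(s)
  x = 13: RHS = 8, y in [5, 12]  -> 2 point(s)
  x = 15: RHS = 15, y in [7, 10]  -> 2 point(s)
Affine points: 24. Add the point at infinity: total = 25.

#E(F_17) = 25


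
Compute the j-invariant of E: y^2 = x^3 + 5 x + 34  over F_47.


Delta = -16(4 a^3 + 27 b^2) mod 47 = 20
-1728 * (4 a)^3 = -1728 * (4*5)^3 mod 47 = 16
j = 16 * 20^(-1) mod 47 = 29

j = 29 (mod 47)


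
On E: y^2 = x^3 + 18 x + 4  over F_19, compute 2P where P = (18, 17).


Doubling: s = (3 x1^2 + a) / (2 y1)
s = (3*18^2 + 18) / (2*17) mod 19 = 9
x3 = s^2 - 2 x1 mod 19 = 9^2 - 2*18 = 7
y3 = s (x1 - x3) - y1 mod 19 = 9 * (18 - 7) - 17 = 6

2P = (7, 6)


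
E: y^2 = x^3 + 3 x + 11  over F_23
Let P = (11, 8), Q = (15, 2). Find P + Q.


P != Q, so use the chord formula.
s = (y2 - y1) / (x2 - x1) = (17) / (4) mod 23 = 10
x3 = s^2 - x1 - x2 mod 23 = 10^2 - 11 - 15 = 5
y3 = s (x1 - x3) - y1 mod 23 = 10 * (11 - 5) - 8 = 6

P + Q = (5, 6)


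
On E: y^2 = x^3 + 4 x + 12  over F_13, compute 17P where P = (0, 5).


k = 17 = 10001_2 (binary, LSB first: 10001)
Double-and-add from P = (0, 5):
  bit 0 = 1: acc = O + (0, 5) = (0, 5)
  bit 1 = 0: acc unchanged = (0, 5)
  bit 2 = 0: acc unchanged = (0, 5)
  bit 3 = 0: acc unchanged = (0, 5)
  bit 4 = 1: acc = (0, 5) + (1, 11) = (9, 6)

17P = (9, 6)


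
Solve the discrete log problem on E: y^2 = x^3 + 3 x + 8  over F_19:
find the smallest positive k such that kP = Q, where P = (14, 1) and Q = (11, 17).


Enumerate multiples of P until we hit Q = (11, 17):
  1P = (14, 1)
  2P = (11, 2)
  3P = (11, 17)
Match found at i = 3.

k = 3


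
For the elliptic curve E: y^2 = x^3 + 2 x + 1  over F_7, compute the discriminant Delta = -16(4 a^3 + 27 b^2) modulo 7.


4 a^3 + 27 b^2 = 4*2^3 + 27*1^2 = 32 + 27 = 59
Delta = -16 * (59) = -944
Delta mod 7 = 1

Delta = 1 (mod 7)


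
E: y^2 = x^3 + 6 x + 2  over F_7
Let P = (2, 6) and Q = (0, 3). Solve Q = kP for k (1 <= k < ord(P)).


Enumerate multiples of P until we hit Q = (0, 3):
  1P = (2, 6)
  2P = (0, 4)
  3P = (6, 4)
  4P = (1, 4)
  5P = (1, 3)
  6P = (6, 3)
  7P = (0, 3)
Match found at i = 7.

k = 7


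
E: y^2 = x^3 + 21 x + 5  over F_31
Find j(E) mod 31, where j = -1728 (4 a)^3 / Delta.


Delta = -16(4 a^3 + 27 b^2) mod 31 = 4
-1728 * (4 a)^3 = -1728 * (4*21)^3 mod 31 = 27
j = 27 * 4^(-1) mod 31 = 30

j = 30 (mod 31)


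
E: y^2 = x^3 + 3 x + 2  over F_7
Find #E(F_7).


For each x in F_7, count y with y^2 = x^3 + 3 x + 2 mod 7:
  x = 0: RHS = 2, y in [3, 4]  -> 2 point(s)
  x = 2: RHS = 2, y in [3, 4]  -> 2 point(s)
  x = 4: RHS = 1, y in [1, 6]  -> 2 point(s)
  x = 5: RHS = 2, y in [3, 4]  -> 2 point(s)
Affine points: 8. Add the point at infinity: total = 9.

#E(F_7) = 9


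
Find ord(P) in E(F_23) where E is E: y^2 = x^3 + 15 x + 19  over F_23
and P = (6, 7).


Compute successive multiples of P until we hit O:
  1P = (6, 7)
  2P = (1, 9)
  3P = (18, 7)
  4P = (22, 16)
  5P = (22, 7)
  6P = (18, 16)
  7P = (1, 14)
  8P = (6, 16)
  ... (continuing to 9P)
  9P = O

ord(P) = 9


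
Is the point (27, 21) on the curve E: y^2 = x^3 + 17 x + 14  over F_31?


Check whether y^2 = x^3 + 17 x + 14 (mod 31) for (x, y) = (27, 21).
LHS: y^2 = 21^2 mod 31 = 7
RHS: x^3 + 17 x + 14 = 27^3 + 17*27 + 14 mod 31 = 6
LHS != RHS

No, not on the curve


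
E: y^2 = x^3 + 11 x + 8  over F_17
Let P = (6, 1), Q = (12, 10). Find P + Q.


P != Q, so use the chord formula.
s = (y2 - y1) / (x2 - x1) = (9) / (6) mod 17 = 10
x3 = s^2 - x1 - x2 mod 17 = 10^2 - 6 - 12 = 14
y3 = s (x1 - x3) - y1 mod 17 = 10 * (6 - 14) - 1 = 4

P + Q = (14, 4)


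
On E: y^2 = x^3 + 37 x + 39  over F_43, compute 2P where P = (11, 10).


Doubling: s = (3 x1^2 + a) / (2 y1)
s = (3*11^2 + 37) / (2*10) mod 43 = 20
x3 = s^2 - 2 x1 mod 43 = 20^2 - 2*11 = 34
y3 = s (x1 - x3) - y1 mod 43 = 20 * (11 - 34) - 10 = 3

2P = (34, 3)


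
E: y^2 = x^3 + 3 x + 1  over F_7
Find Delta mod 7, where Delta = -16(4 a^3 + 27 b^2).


4 a^3 + 27 b^2 = 4*3^3 + 27*1^2 = 108 + 27 = 135
Delta = -16 * (135) = -2160
Delta mod 7 = 3

Delta = 3 (mod 7)


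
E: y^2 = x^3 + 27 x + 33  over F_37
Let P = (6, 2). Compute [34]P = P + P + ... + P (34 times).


k = 34 = 100010_2 (binary, LSB first: 010001)
Double-and-add from P = (6, 2):
  bit 0 = 0: acc unchanged = O
  bit 1 = 1: acc = O + (24, 1) = (24, 1)
  bit 2 = 0: acc unchanged = (24, 1)
  bit 3 = 0: acc unchanged = (24, 1)
  bit 4 = 0: acc unchanged = (24, 1)
  bit 5 = 1: acc = (24, 1) + (34, 31) = (25, 33)

34P = (25, 33)


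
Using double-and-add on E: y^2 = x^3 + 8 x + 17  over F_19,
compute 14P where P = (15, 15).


k = 14 = 1110_2 (binary, LSB first: 0111)
Double-and-add from P = (15, 15):
  bit 0 = 0: acc unchanged = O
  bit 1 = 1: acc = O + (0, 13) = (0, 13)
  bit 2 = 1: acc = (0, 13) + (11, 7) = (5, 7)
  bit 3 = 1: acc = (5, 7) + (1, 11) = (14, 2)

14P = (14, 2)


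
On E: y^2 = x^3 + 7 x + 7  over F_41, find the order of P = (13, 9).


Compute successive multiples of P until we hit O:
  1P = (13, 9)
  2P = (17, 18)
  3P = (34, 36)
  4P = (40, 9)
  5P = (29, 32)
  6P = (15, 24)
  7P = (18, 15)
  8P = (18, 26)
  ... (continuing to 15P)
  15P = O

ord(P) = 15


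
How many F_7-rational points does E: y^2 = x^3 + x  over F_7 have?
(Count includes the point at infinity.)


For each x in F_7, count y with y^2 = x^3 + 1 x + 0 mod 7:
  x = 0: RHS = 0, y in [0]  -> 1 point(s)
  x = 1: RHS = 2, y in [3, 4]  -> 2 point(s)
  x = 3: RHS = 2, y in [3, 4]  -> 2 point(s)
  x = 5: RHS = 4, y in [2, 5]  -> 2 point(s)
Affine points: 7. Add the point at infinity: total = 8.

#E(F_7) = 8


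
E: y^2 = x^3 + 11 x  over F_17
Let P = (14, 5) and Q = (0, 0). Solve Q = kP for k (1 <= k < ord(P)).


Enumerate multiples of P until we hit Q = (0, 0):
  1P = (14, 5)
  2P = (15, 15)
  3P = (3, 3)
  4P = (2, 8)
  5P = (0, 0)
Match found at i = 5.

k = 5


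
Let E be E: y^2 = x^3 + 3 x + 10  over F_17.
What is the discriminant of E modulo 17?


4 a^3 + 27 b^2 = 4*3^3 + 27*10^2 = 108 + 2700 = 2808
Delta = -16 * (2808) = -44928
Delta mod 17 = 3

Delta = 3 (mod 17)


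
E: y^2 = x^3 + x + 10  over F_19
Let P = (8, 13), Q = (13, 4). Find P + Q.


P != Q, so use the chord formula.
s = (y2 - y1) / (x2 - x1) = (10) / (5) mod 19 = 2
x3 = s^2 - x1 - x2 mod 19 = 2^2 - 8 - 13 = 2
y3 = s (x1 - x3) - y1 mod 19 = 2 * (8 - 2) - 13 = 18

P + Q = (2, 18)


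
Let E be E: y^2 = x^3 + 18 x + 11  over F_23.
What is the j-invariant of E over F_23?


Delta = -16(4 a^3 + 27 b^2) mod 23 = 3
-1728 * (4 a)^3 = -1728 * (4*18)^3 mod 23 = 11
j = 11 * 3^(-1) mod 23 = 19

j = 19 (mod 23)


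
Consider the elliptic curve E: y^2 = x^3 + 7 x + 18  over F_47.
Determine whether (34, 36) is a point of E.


Check whether y^2 = x^3 + 7 x + 18 (mod 47) for (x, y) = (34, 36).
LHS: y^2 = 36^2 mod 47 = 27
RHS: x^3 + 7 x + 18 = 34^3 + 7*34 + 18 mod 47 = 33
LHS != RHS

No, not on the curve


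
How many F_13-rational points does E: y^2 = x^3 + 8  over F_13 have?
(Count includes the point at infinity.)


For each x in F_13, count y with y^2 = x^3 + 0 x + 8 mod 13:
  x = 1: RHS = 9, y in [3, 10]  -> 2 point(s)
  x = 2: RHS = 3, y in [4, 9]  -> 2 point(s)
  x = 3: RHS = 9, y in [3, 10]  -> 2 point(s)
  x = 5: RHS = 3, y in [4, 9]  -> 2 point(s)
  x = 6: RHS = 3, y in [4, 9]  -> 2 point(s)
  x = 7: RHS = 0, y in [0]  -> 1 point(s)
  x = 8: RHS = 0, y in [0]  -> 1 point(s)
  x = 9: RHS = 9, y in [3, 10]  -> 2 point(s)
  x = 11: RHS = 0, y in [0]  -> 1 point(s)
Affine points: 15. Add the point at infinity: total = 16.

#E(F_13) = 16


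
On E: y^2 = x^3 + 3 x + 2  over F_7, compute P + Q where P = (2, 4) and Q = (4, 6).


P != Q, so use the chord formula.
s = (y2 - y1) / (x2 - x1) = (2) / (2) mod 7 = 1
x3 = s^2 - x1 - x2 mod 7 = 1^2 - 2 - 4 = 2
y3 = s (x1 - x3) - y1 mod 7 = 1 * (2 - 2) - 4 = 3

P + Q = (2, 3)


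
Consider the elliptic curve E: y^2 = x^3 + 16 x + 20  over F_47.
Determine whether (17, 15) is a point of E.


Check whether y^2 = x^3 + 16 x + 20 (mod 47) for (x, y) = (17, 15).
LHS: y^2 = 15^2 mod 47 = 37
RHS: x^3 + 16 x + 20 = 17^3 + 16*17 + 20 mod 47 = 35
LHS != RHS

No, not on the curve


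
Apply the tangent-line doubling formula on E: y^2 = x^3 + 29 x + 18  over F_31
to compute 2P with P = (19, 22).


Doubling: s = (3 x1^2 + a) / (2 y1)
s = (3*19^2 + 29) / (2*22) mod 31 = 14
x3 = s^2 - 2 x1 mod 31 = 14^2 - 2*19 = 3
y3 = s (x1 - x3) - y1 mod 31 = 14 * (19 - 3) - 22 = 16

2P = (3, 16)


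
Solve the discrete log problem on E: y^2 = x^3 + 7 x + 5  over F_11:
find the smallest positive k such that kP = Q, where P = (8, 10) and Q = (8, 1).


Enumerate multiples of P until we hit Q = (8, 1):
  1P = (8, 10)
  2P = (9, 7)
  3P = (3, 8)
  4P = (5, 0)
  5P = (3, 3)
  6P = (9, 4)
  7P = (8, 1)
Match found at i = 7.

k = 7


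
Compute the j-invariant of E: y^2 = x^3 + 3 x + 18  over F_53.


Delta = -16(4 a^3 + 27 b^2) mod 53 = 26
-1728 * (4 a)^3 = -1728 * (4*3)^3 mod 53 = 36
j = 36 * 26^(-1) mod 53 = 34

j = 34 (mod 53)


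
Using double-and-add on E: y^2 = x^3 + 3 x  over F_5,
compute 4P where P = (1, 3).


k = 4 = 100_2 (binary, LSB first: 001)
Double-and-add from P = (1, 3):
  bit 0 = 0: acc unchanged = O
  bit 1 = 0: acc unchanged = O
  bit 2 = 1: acc = O + (1, 2) = (1, 2)

4P = (1, 2)


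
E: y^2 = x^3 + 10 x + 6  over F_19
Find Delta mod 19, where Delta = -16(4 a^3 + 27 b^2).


4 a^3 + 27 b^2 = 4*10^3 + 27*6^2 = 4000 + 972 = 4972
Delta = -16 * (4972) = -79552
Delta mod 19 = 1

Delta = 1 (mod 19)


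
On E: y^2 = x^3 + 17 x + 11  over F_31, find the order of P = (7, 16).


Compute successive multiples of P until we hit O:
  1P = (7, 16)
  2P = (5, 2)
  3P = (6, 22)
  4P = (23, 18)
  5P = (17, 6)
  6P = (8, 16)
  7P = (16, 15)
  8P = (26, 24)
  ... (continuing to 17P)
  17P = O

ord(P) = 17


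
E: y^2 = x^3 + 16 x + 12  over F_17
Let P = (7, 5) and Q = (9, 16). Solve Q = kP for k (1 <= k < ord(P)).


Enumerate multiples of P until we hit Q = (9, 16):
  1P = (7, 5)
  2P = (4, 15)
  3P = (2, 1)
  4P = (10, 13)
  5P = (9, 1)
  6P = (5, 8)
  7P = (3, 6)
  8P = (6, 16)
  9P = (6, 1)
  10P = (3, 11)
  11P = (5, 9)
  12P = (9, 16)
Match found at i = 12.

k = 12


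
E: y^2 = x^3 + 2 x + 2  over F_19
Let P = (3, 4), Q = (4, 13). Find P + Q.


P != Q, so use the chord formula.
s = (y2 - y1) / (x2 - x1) = (9) / (1) mod 19 = 9
x3 = s^2 - x1 - x2 mod 19 = 9^2 - 3 - 4 = 17
y3 = s (x1 - x3) - y1 mod 19 = 9 * (3 - 17) - 4 = 3

P + Q = (17, 3)


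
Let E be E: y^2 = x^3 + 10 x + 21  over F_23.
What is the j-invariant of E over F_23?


Delta = -16(4 a^3 + 27 b^2) mod 23 = 6
-1728 * (4 a)^3 = -1728 * (4*10)^3 mod 23 = 4
j = 4 * 6^(-1) mod 23 = 16

j = 16 (mod 23)


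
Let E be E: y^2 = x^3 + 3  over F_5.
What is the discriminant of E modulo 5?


4 a^3 + 27 b^2 = 4*0^3 + 27*3^2 = 0 + 243 = 243
Delta = -16 * (243) = -3888
Delta mod 5 = 2

Delta = 2 (mod 5)


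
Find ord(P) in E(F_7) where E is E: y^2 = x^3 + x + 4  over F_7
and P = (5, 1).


Compute successive multiples of P until we hit O:
  1P = (5, 1)
  2P = (6, 3)
  3P = (0, 2)
  4P = (4, 3)
  5P = (2, 0)
  6P = (4, 4)
  7P = (0, 5)
  8P = (6, 4)
  ... (continuing to 10P)
  10P = O

ord(P) = 10


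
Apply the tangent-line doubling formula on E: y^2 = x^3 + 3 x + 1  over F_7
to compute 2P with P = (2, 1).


Doubling: s = (3 x1^2 + a) / (2 y1)
s = (3*2^2 + 3) / (2*1) mod 7 = 4
x3 = s^2 - 2 x1 mod 7 = 4^2 - 2*2 = 5
y3 = s (x1 - x3) - y1 mod 7 = 4 * (2 - 5) - 1 = 1

2P = (5, 1)


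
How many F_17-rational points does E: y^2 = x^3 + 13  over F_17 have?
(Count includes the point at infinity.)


For each x in F_17, count y with y^2 = x^3 + 0 x + 13 mod 17:
  x = 0: RHS = 13, y in [8, 9]  -> 2 point(s)
  x = 2: RHS = 4, y in [2, 15]  -> 2 point(s)
  x = 4: RHS = 9, y in [3, 14]  -> 2 point(s)
  x = 5: RHS = 2, y in [6, 11]  -> 2 point(s)
  x = 6: RHS = 8, y in [5, 12]  -> 2 point(s)
  x = 7: RHS = 16, y in [4, 13]  -> 2 point(s)
  x = 8: RHS = 15, y in [7, 10]  -> 2 point(s)
  x = 11: RHS = 1, y in [1, 16]  -> 2 point(s)
  x = 13: RHS = 0, y in [0]  -> 1 point(s)
Affine points: 17. Add the point at infinity: total = 18.

#E(F_17) = 18


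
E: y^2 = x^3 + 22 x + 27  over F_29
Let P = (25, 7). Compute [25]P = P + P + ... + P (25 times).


k = 25 = 11001_2 (binary, LSB first: 10011)
Double-and-add from P = (25, 7):
  bit 0 = 1: acc = O + (25, 7) = (25, 7)
  bit 1 = 0: acc unchanged = (25, 7)
  bit 2 = 0: acc unchanged = (25, 7)
  bit 3 = 1: acc = (25, 7) + (15, 22) = (13, 4)
  bit 4 = 1: acc = (13, 4) + (3, 2) = (20, 12)

25P = (20, 12)


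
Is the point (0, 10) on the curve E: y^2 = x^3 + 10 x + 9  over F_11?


Check whether y^2 = x^3 + 10 x + 9 (mod 11) for (x, y) = (0, 10).
LHS: y^2 = 10^2 mod 11 = 1
RHS: x^3 + 10 x + 9 = 0^3 + 10*0 + 9 mod 11 = 9
LHS != RHS

No, not on the curve


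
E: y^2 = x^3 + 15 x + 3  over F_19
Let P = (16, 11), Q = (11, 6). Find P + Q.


P != Q, so use the chord formula.
s = (y2 - y1) / (x2 - x1) = (14) / (14) mod 19 = 1
x3 = s^2 - x1 - x2 mod 19 = 1^2 - 16 - 11 = 12
y3 = s (x1 - x3) - y1 mod 19 = 1 * (16 - 12) - 11 = 12

P + Q = (12, 12)


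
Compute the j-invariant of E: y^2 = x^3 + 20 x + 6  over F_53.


Delta = -16(4 a^3 + 27 b^2) mod 53 = 10
-1728 * (4 a)^3 = -1728 * (4*20)^3 mod 53 = 49
j = 49 * 10^(-1) mod 53 = 42

j = 42 (mod 53)


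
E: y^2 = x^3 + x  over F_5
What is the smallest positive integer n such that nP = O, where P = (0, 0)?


Compute successive multiples of P until we hit O:
  1P = (0, 0)
  2P = O

ord(P) = 2


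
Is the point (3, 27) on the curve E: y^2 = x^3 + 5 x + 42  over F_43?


Check whether y^2 = x^3 + 5 x + 42 (mod 43) for (x, y) = (3, 27).
LHS: y^2 = 27^2 mod 43 = 41
RHS: x^3 + 5 x + 42 = 3^3 + 5*3 + 42 mod 43 = 41
LHS = RHS

Yes, on the curve


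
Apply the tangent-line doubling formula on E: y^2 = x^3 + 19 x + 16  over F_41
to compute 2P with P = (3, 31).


Doubling: s = (3 x1^2 + a) / (2 y1)
s = (3*3^2 + 19) / (2*31) mod 41 = 10
x3 = s^2 - 2 x1 mod 41 = 10^2 - 2*3 = 12
y3 = s (x1 - x3) - y1 mod 41 = 10 * (3 - 12) - 31 = 2

2P = (12, 2)


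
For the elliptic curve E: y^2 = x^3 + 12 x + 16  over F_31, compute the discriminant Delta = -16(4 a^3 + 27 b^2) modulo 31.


4 a^3 + 27 b^2 = 4*12^3 + 27*16^2 = 6912 + 6912 = 13824
Delta = -16 * (13824) = -221184
Delta mod 31 = 1

Delta = 1 (mod 31)


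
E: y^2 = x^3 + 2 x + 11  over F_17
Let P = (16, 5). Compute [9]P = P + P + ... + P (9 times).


k = 9 = 1001_2 (binary, LSB first: 1001)
Double-and-add from P = (16, 5):
  bit 0 = 1: acc = O + (16, 5) = (16, 5)
  bit 1 = 0: acc unchanged = (16, 5)
  bit 2 = 0: acc unchanged = (16, 5)
  bit 3 = 1: acc = (16, 5) + (4, 10) = (15, 13)

9P = (15, 13)


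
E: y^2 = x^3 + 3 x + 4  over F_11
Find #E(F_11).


For each x in F_11, count y with y^2 = x^3 + 3 x + 4 mod 11:
  x = 0: RHS = 4, y in [2, 9]  -> 2 point(s)
  x = 4: RHS = 3, y in [5, 6]  -> 2 point(s)
  x = 5: RHS = 1, y in [1, 10]  -> 2 point(s)
  x = 7: RHS = 5, y in [4, 7]  -> 2 point(s)
  x = 8: RHS = 1, y in [1, 10]  -> 2 point(s)
  x = 9: RHS = 1, y in [1, 10]  -> 2 point(s)
  x = 10: RHS = 0, y in [0]  -> 1 point(s)
Affine points: 13. Add the point at infinity: total = 14.

#E(F_11) = 14


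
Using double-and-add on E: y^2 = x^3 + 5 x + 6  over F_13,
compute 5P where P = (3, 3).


k = 5 = 101_2 (binary, LSB first: 101)
Double-and-add from P = (3, 3):
  bit 0 = 1: acc = O + (3, 3) = (3, 3)
  bit 1 = 0: acc unchanged = (3, 3)
  bit 2 = 1: acc = (3, 3) + (9, 0) = (11, 1)

5P = (11, 1)


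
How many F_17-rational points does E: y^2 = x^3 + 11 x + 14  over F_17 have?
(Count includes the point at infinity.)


For each x in F_17, count y with y^2 = x^3 + 11 x + 14 mod 17:
  x = 1: RHS = 9, y in [3, 14]  -> 2 point(s)
  x = 7: RHS = 9, y in [3, 14]  -> 2 point(s)
  x = 8: RHS = 2, y in [6, 11]  -> 2 point(s)
  x = 9: RHS = 9, y in [3, 14]  -> 2 point(s)
  x = 10: RHS = 2, y in [6, 11]  -> 2 point(s)
  x = 11: RHS = 4, y in [2, 15]  -> 2 point(s)
  x = 12: RHS = 4, y in [2, 15]  -> 2 point(s)
  x = 13: RHS = 8, y in [5, 12]  -> 2 point(s)
  x = 15: RHS = 1, y in [1, 16]  -> 2 point(s)
  x = 16: RHS = 2, y in [6, 11]  -> 2 point(s)
Affine points: 20. Add the point at infinity: total = 21.

#E(F_17) = 21


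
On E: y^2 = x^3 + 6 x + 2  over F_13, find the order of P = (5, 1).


Compute successive multiples of P until we hit O:
  1P = (5, 1)
  2P = (2, 10)
  3P = (2, 3)
  4P = (5, 12)
  5P = O

ord(P) = 5


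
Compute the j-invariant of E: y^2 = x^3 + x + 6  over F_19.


Delta = -16(4 a^3 + 27 b^2) mod 19 = 2
-1728 * (4 a)^3 = -1728 * (4*1)^3 mod 19 = 7
j = 7 * 2^(-1) mod 19 = 13

j = 13 (mod 19)


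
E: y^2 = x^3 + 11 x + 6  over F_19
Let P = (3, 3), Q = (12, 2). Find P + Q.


P != Q, so use the chord formula.
s = (y2 - y1) / (x2 - x1) = (18) / (9) mod 19 = 2
x3 = s^2 - x1 - x2 mod 19 = 2^2 - 3 - 12 = 8
y3 = s (x1 - x3) - y1 mod 19 = 2 * (3 - 8) - 3 = 6

P + Q = (8, 6)


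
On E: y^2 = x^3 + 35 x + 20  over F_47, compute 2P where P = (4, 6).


Doubling: s = (3 x1^2 + a) / (2 y1)
s = (3*4^2 + 35) / (2*6) mod 47 = 3
x3 = s^2 - 2 x1 mod 47 = 3^2 - 2*4 = 1
y3 = s (x1 - x3) - y1 mod 47 = 3 * (4 - 1) - 6 = 3

2P = (1, 3)


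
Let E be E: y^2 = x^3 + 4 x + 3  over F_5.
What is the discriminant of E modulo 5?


4 a^3 + 27 b^2 = 4*4^3 + 27*3^2 = 256 + 243 = 499
Delta = -16 * (499) = -7984
Delta mod 5 = 1

Delta = 1 (mod 5)


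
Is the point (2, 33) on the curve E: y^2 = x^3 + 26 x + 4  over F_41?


Check whether y^2 = x^3 + 26 x + 4 (mod 41) for (x, y) = (2, 33).
LHS: y^2 = 33^2 mod 41 = 23
RHS: x^3 + 26 x + 4 = 2^3 + 26*2 + 4 mod 41 = 23
LHS = RHS

Yes, on the curve


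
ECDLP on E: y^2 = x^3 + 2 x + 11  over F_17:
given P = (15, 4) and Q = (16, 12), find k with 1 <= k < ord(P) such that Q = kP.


Enumerate multiples of P until we hit Q = (16, 12):
  1P = (15, 4)
  2P = (6, 16)
  3P = (11, 2)
  4P = (4, 10)
  5P = (16, 12)
Match found at i = 5.

k = 5


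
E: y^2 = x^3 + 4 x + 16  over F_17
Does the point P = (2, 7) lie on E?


Check whether y^2 = x^3 + 4 x + 16 (mod 17) for (x, y) = (2, 7).
LHS: y^2 = 7^2 mod 17 = 15
RHS: x^3 + 4 x + 16 = 2^3 + 4*2 + 16 mod 17 = 15
LHS = RHS

Yes, on the curve


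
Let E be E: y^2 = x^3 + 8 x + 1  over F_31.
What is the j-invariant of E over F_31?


Delta = -16(4 a^3 + 27 b^2) mod 31 = 1
-1728 * (4 a)^3 = -1728 * (4*8)^3 mod 31 = 8
j = 8 * 1^(-1) mod 31 = 8

j = 8 (mod 31)


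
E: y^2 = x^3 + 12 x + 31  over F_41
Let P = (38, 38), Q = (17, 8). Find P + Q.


P != Q, so use the chord formula.
s = (y2 - y1) / (x2 - x1) = (11) / (20) mod 41 = 19
x3 = s^2 - x1 - x2 mod 41 = 19^2 - 38 - 17 = 19
y3 = s (x1 - x3) - y1 mod 41 = 19 * (38 - 19) - 38 = 36

P + Q = (19, 36)


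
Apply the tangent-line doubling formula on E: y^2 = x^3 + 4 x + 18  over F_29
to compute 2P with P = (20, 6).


Doubling: s = (3 x1^2 + a) / (2 y1)
s = (3*20^2 + 4) / (2*6) mod 29 = 23
x3 = s^2 - 2 x1 mod 29 = 23^2 - 2*20 = 25
y3 = s (x1 - x3) - y1 mod 29 = 23 * (20 - 25) - 6 = 24

2P = (25, 24)


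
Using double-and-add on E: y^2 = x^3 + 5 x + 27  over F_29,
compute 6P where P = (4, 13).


k = 6 = 110_2 (binary, LSB first: 011)
Double-and-add from P = (4, 13):
  bit 0 = 0: acc unchanged = O
  bit 1 = 1: acc = O + (27, 26) = (27, 26)
  bit 2 = 1: acc = (27, 26) + (8, 12) = (18, 2)

6P = (18, 2)


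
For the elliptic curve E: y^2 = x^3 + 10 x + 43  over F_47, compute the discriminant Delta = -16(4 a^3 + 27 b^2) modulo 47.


4 a^3 + 27 b^2 = 4*10^3 + 27*43^2 = 4000 + 49923 = 53923
Delta = -16 * (53923) = -862768
Delta mod 47 = 11

Delta = 11 (mod 47)


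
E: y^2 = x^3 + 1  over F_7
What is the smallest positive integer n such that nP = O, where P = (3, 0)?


Compute successive multiples of P until we hit O:
  1P = (3, 0)
  2P = O

ord(P) = 2


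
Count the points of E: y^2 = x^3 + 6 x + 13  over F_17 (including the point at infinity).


For each x in F_17, count y with y^2 = x^3 + 6 x + 13 mod 17:
  x = 0: RHS = 13, y in [8, 9]  -> 2 point(s)
  x = 2: RHS = 16, y in [4, 13]  -> 2 point(s)
  x = 4: RHS = 16, y in [4, 13]  -> 2 point(s)
  x = 5: RHS = 15, y in [7, 10]  -> 2 point(s)
  x = 10: RHS = 2, y in [6, 11]  -> 2 point(s)
  x = 11: RHS = 16, y in [4, 13]  -> 2 point(s)
  x = 14: RHS = 2, y in [6, 11]  -> 2 point(s)
Affine points: 14. Add the point at infinity: total = 15.

#E(F_17) = 15


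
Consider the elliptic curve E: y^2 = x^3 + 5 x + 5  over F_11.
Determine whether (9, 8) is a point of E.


Check whether y^2 = x^3 + 5 x + 5 (mod 11) for (x, y) = (9, 8).
LHS: y^2 = 8^2 mod 11 = 9
RHS: x^3 + 5 x + 5 = 9^3 + 5*9 + 5 mod 11 = 9
LHS = RHS

Yes, on the curve
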